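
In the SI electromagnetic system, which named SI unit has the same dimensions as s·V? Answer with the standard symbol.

V = W/A (potential = power per current),
    = kg·m²·s⁻³·A⁻¹.
Combining: s·V = s · (kg·m²·s⁻³·A⁻¹) = kg·m²·s⁻²·A⁻¹.
kg·m²·s⁻²·A⁻¹ is the base-SI form of the weber.

Wb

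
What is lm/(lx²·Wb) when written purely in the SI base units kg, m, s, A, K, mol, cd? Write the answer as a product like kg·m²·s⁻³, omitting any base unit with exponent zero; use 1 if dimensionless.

lx = lm/m² (illuminance = luminous flux per area),
    = m⁻²·cd.
So lx⁻² = m⁴·cd⁻².
Wb = V·s (flux: a volt is a weber per second),
    = kg·m²·s⁻²·A⁻¹.
So Wb⁻¹ = kg⁻¹·m⁻²·s²·A.
lm = cd·sr = cd (luminous flux; sr is dimensionless).
Combining: lx⁻²·Wb⁻¹·lm = (m⁴·cd⁻²) · (kg⁻¹·m⁻²·s²·A) · cd = kg⁻¹·m²·s²·A·cd⁻¹.

kg⁻¹·m²·s²·A·cd⁻¹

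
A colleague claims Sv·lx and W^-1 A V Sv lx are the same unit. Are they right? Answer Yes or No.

Left side:
  Sv = J/kg (equivalent dose = energy per mass),
      = m²·s⁻².
  lx = lm/m² (illuminance = luminous flux per area),
      = m⁻²·cd.
  Combining: Sv·lx = (m²·s⁻²) · (m⁻²·cd) = s⁻²·cd.
Right side:
  W = J/s (power = energy per time),
      = kg·m²·s⁻³.
  So W⁻¹ = kg⁻¹·m⁻²·s³.
  V = W/A (potential = power per current),
      = kg·m²·s⁻³·A⁻¹.
  Sv = J/kg (equivalent dose = energy per mass),
      = m²·s⁻².
  lx = lm/m² (illuminance = luminous flux per area),
      = m⁻²·cd.
  Combining: W⁻¹·A·V·Sv·lx = (kg⁻¹·m⁻²·s³) · A · (kg·m²·s⁻³·A⁻¹) · (m²·s⁻²) · (m⁻²·cd) = s⁻²·cd.
Both reduce to s⁻²·cd.

Yes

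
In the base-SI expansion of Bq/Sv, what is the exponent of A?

Bq = s⁻¹.
Sv = m²·s⁻².
So Sv⁻¹ = m⁻²·s².
Combining: Bq·Sv⁻¹ = s⁻¹ · (m⁻²·s²) = m⁻²·s.
The exponent of A is 0.

0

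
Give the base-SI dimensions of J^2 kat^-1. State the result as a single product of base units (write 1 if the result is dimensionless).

J = N·m (work = force × distance),
    = kg·m²·s⁻².
So J² = kg²·m⁴·s⁻⁴.
kat = mol/s = s⁻¹·mol (catalytic activity).
So kat⁻¹ = s·mol⁻¹.
Combining: J²·kat⁻¹ = (kg²·m⁴·s⁻⁴) · (s·mol⁻¹) = kg²·m⁴·s⁻³·mol⁻¹.

kg²·m⁴·s⁻³·mol⁻¹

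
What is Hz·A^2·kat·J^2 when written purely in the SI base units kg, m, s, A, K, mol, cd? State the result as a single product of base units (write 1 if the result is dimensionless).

kg²·m⁴·s⁻⁶·A²·mol

Hz = 1/s = s⁻¹ (frequency is cycles per second).
kat = mol/s = s⁻¹·mol (catalytic activity).
J = N·m (work = force × distance),
    = kg·m²·s⁻².
So J² = kg²·m⁴·s⁻⁴.
Combining: Hz·A²·kat·J² = s⁻¹ · A² · (s⁻¹·mol) · (kg²·m⁴·s⁻⁴) = kg²·m⁴·s⁻⁶·A²·mol.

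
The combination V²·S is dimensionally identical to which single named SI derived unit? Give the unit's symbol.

W

V = kg·m²·s⁻³·A⁻¹.
So V² = kg²·m⁴·s⁻⁶·A⁻².
S = kg⁻¹·m⁻²·s³·A².
Combining: V²·S = (kg²·m⁴·s⁻⁶·A⁻²) · (kg⁻¹·m⁻²·s³·A²) = kg·m²·s⁻³.
kg·m²·s⁻³ is the base-SI form of the watt.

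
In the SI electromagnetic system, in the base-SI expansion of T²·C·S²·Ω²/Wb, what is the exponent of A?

0

T = Wb/m² (flux density = flux per area),
    = kg·s⁻²·A⁻¹.
So T² = kg²·s⁻⁴·A⁻².
C = A·s = s·A (charge = current × time).
S = 1/Ω (conductance is reciprocal resistance),
    = kg⁻¹·m⁻²·s³·A².
So S² = kg⁻²·m⁻⁴·s⁶·A⁴.
Ω = V/A (resistance = voltage per current),
    = kg·m²·s⁻³·A⁻².
So Ω² = kg²·m⁴·s⁻⁶·A⁻⁴.
Wb = V·s (flux: a volt is a weber per second),
    = kg·m²·s⁻²·A⁻¹.
So Wb⁻¹ = kg⁻¹·m⁻²·s²·A.
Combining: T²·C·S²·Ω²·Wb⁻¹ = (kg²·s⁻⁴·A⁻²) · (s·A) · (kg⁻²·m⁻⁴·s⁶·A⁴) · (kg²·m⁴·s⁻⁶·A⁻⁴) · (kg⁻¹·m⁻²·s²·A) = kg·m⁻²·s⁻¹.
The exponent of A is 0.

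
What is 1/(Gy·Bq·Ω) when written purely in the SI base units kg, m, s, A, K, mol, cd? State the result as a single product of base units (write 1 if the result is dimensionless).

Gy = J/kg (absorbed dose = energy per mass),
    = m²·s⁻².
So Gy⁻¹ = m⁻²·s².
Bq = 1/s = s⁻¹ (activity is decays per second).
So Bq⁻¹ = s.
Ω = V/A (resistance = voltage per current),
    = kg·m²·s⁻³·A⁻².
So Ω⁻¹ = kg⁻¹·m⁻²·s³·A².
Combining: Gy⁻¹·Bq⁻¹·Ω⁻¹ = (m⁻²·s²) · s · (kg⁻¹·m⁻²·s³·A²) = kg⁻¹·m⁻⁴·s⁶·A².

kg⁻¹·m⁻⁴·s⁶·A²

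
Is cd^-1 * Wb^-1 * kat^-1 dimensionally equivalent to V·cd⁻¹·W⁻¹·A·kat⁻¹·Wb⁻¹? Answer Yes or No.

Left side:
  Wb = V·s (flux: a volt is a weber per second),
      = kg·m²·s⁻²·A⁻¹.
  So Wb⁻¹ = kg⁻¹·m⁻²·s²·A.
  kat = mol/s = s⁻¹·mol (catalytic activity).
  So kat⁻¹ = s·mol⁻¹.
  Combining: cd⁻¹·Wb⁻¹·kat⁻¹ = cd⁻¹ · (kg⁻¹·m⁻²·s²·A) · (s·mol⁻¹) = kg⁻¹·m⁻²·s³·A·mol⁻¹·cd⁻¹.
Right side:
  V = W/A (potential = power per current),
      = kg·m²·s⁻³·A⁻¹.
  W = J/s (power = energy per time),
      = kg·m²·s⁻³.
  So W⁻¹ = kg⁻¹·m⁻²·s³.
  kat = mol/s = s⁻¹·mol (catalytic activity).
  So kat⁻¹ = s·mol⁻¹.
  Wb = V·s (flux: a volt is a weber per second),
      = kg·m²·s⁻²·A⁻¹.
  So Wb⁻¹ = kg⁻¹·m⁻²·s²·A.
  Combining: V·cd⁻¹·W⁻¹·A·kat⁻¹·Wb⁻¹ = (kg·m²·s⁻³·A⁻¹) · cd⁻¹ · (kg⁻¹·m⁻²·s³) · A · (s·mol⁻¹) · (kg⁻¹·m⁻²·s²·A) = kg⁻¹·m⁻²·s³·A·mol⁻¹·cd⁻¹.
Both reduce to kg⁻¹·m⁻²·s³·A·mol⁻¹·cd⁻¹.

Yes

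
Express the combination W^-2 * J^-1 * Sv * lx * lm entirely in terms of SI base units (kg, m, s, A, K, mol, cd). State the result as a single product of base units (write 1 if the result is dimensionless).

kg⁻³·m⁻⁶·s⁶·cd²

W = J/s (power = energy per time),
    = kg·m²·s⁻³.
So W⁻² = kg⁻²·m⁻⁴·s⁶.
J = N·m (work = force × distance),
    = kg·m²·s⁻².
So J⁻¹ = kg⁻¹·m⁻²·s².
Sv = J/kg (equivalent dose = energy per mass),
    = m²·s⁻².
lx = lm/m² (illuminance = luminous flux per area),
    = m⁻²·cd.
lm = cd·sr = cd (luminous flux; sr is dimensionless).
Combining: W⁻²·J⁻¹·Sv·lx·lm = (kg⁻²·m⁻⁴·s⁶) · (kg⁻¹·m⁻²·s²) · (m²·s⁻²) · (m⁻²·cd) · cd = kg⁻³·m⁻⁶·s⁶·cd².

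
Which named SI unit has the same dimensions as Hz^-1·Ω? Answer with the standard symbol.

Hz = 1/s = s⁻¹ (frequency is cycles per second).
So Hz⁻¹ = s.
Ω = V/A (resistance = voltage per current),
    = kg·m²·s⁻³·A⁻².
Combining: Hz⁻¹·Ω = s · (kg·m²·s⁻³·A⁻²) = kg·m²·s⁻²·A⁻².
kg·m²·s⁻²·A⁻² is the base-SI form of the henry.

H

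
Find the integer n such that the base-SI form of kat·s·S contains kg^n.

kat = mol/s = s⁻¹·mol (catalytic activity).
S = 1/Ω (conductance is reciprocal resistance),
    = kg⁻¹·m⁻²·s³·A².
Combining: kat·s·S = (s⁻¹·mol) · s · (kg⁻¹·m⁻²·s³·A²) = kg⁻¹·m⁻²·s³·A²·mol.
The exponent of kg is -1.

-1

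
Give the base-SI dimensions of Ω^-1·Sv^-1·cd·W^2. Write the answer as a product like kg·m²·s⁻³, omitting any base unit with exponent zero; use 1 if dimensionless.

Ω = V/A (resistance = voltage per current),
    = kg·m²·s⁻³·A⁻².
So Ω⁻¹ = kg⁻¹·m⁻²·s³·A².
Sv = J/kg (equivalent dose = energy per mass),
    = m²·s⁻².
So Sv⁻¹ = m⁻²·s².
W = J/s (power = energy per time),
    = kg·m²·s⁻³.
So W² = kg²·m⁴·s⁻⁶.
Combining: Ω⁻¹·Sv⁻¹·cd·W² = (kg⁻¹·m⁻²·s³·A²) · (m⁻²·s²) · cd · (kg²·m⁴·s⁻⁶) = kg·s⁻¹·A²·cd.

kg·s⁻¹·A²·cd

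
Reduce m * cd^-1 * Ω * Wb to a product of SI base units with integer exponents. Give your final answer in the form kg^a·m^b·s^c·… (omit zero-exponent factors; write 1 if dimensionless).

kg²·m⁵·s⁻⁵·A⁻³·cd⁻¹

Ω = kg·m²·s⁻³·A⁻².
Wb = kg·m²·s⁻²·A⁻¹.
Combining: m·cd⁻¹·Ω·Wb = m · cd⁻¹ · (kg·m²·s⁻³·A⁻²) · (kg·m²·s⁻²·A⁻¹) = kg²·m⁵·s⁻⁵·A⁻³·cd⁻¹.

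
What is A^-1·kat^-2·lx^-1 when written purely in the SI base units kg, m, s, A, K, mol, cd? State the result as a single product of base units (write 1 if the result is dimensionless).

kat = mol/s = s⁻¹·mol (catalytic activity).
So kat⁻² = s²·mol⁻².
lx = lm/m² (illuminance = luminous flux per area),
    = m⁻²·cd.
So lx⁻¹ = m²·cd⁻¹.
Combining: A⁻¹·kat⁻²·lx⁻¹ = A⁻¹ · (s²·mol⁻²) · (m²·cd⁻¹) = m²·s²·A⁻¹·mol⁻²·cd⁻¹.

m²·s²·A⁻¹·mol⁻²·cd⁻¹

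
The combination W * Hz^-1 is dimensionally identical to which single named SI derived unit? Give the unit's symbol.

J

W = kg·m²·s⁻³.
Hz = s⁻¹.
So Hz⁻¹ = s.
Combining: W·Hz⁻¹ = (kg·m²·s⁻³) · s = kg·m²·s⁻².
kg·m²·s⁻² is the base-SI form of the joule.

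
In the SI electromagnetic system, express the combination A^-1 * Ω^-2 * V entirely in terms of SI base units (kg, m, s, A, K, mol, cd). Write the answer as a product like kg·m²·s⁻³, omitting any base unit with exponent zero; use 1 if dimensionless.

kg⁻¹·m⁻²·s³·A²

Ω = kg·m²·s⁻³·A⁻².
So Ω⁻² = kg⁻²·m⁻⁴·s⁶·A⁴.
V = kg·m²·s⁻³·A⁻¹.
Combining: A⁻¹·Ω⁻²·V = A⁻¹ · (kg⁻²·m⁻⁴·s⁶·A⁴) · (kg·m²·s⁻³·A⁻¹) = kg⁻¹·m⁻²·s³·A².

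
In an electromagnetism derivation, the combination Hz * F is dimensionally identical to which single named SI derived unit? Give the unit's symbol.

S

Hz = 1/s = s⁻¹ (frequency is cycles per second).
F = C/V (capacitance = charge per voltage),
    = A·s/(kg·m²·s⁻³·A⁻¹) (substituting C and V),
    = kg⁻¹·m⁻²·s⁴·A².
Combining: Hz·F = s⁻¹ · (kg⁻¹·m⁻²·s⁴·A²) = kg⁻¹·m⁻²·s³·A².
kg⁻¹·m⁻²·s³·A² is the base-SI form of the siemens.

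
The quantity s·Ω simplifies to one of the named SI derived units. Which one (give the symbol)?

H

Ω = kg·m²·s⁻³·A⁻².
Combining: s·Ω = s · (kg·m²·s⁻³·A⁻²) = kg·m²·s⁻²·A⁻².
kg·m²·s⁻²·A⁻² is the base-SI form of the henry.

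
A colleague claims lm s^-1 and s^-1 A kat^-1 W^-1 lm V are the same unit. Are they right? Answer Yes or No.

No

Left side:
  lm = cd·sr = cd (luminous flux; sr is dimensionless).
  Combining: lm·s⁻¹ = cd · s⁻¹ = s⁻¹·cd.
Right side:
  kat = mol/s = s⁻¹·mol (catalytic activity).
  So kat⁻¹ = s·mol⁻¹.
  W = J/s (power = energy per time),
      = kg·m²·s⁻³.
  So W⁻¹ = kg⁻¹·m⁻²·s³.
  lm = cd·sr = cd (luminous flux; sr is dimensionless).
  V = W/A (potential = power per current),
      = kg·m²·s⁻³·A⁻¹.
  Combining: s⁻¹·A·kat⁻¹·W⁻¹·lm·V = s⁻¹ · A · (s·mol⁻¹) · (kg⁻¹·m⁻²·s³) · cd · (kg·m²·s⁻³·A⁻¹) = mol⁻¹·cd.
Left is s⁻¹·cd; right is mol⁻¹·cd — different.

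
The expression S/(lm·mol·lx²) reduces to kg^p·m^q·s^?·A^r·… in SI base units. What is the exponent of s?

lm = cd.
So lm⁻¹ = cd⁻¹.
S = kg⁻¹·m⁻²·s³·A².
lx = m⁻²·cd.
So lx⁻² = m⁴·cd⁻².
Combining: lm⁻¹·S·mol⁻¹·lx⁻² = cd⁻¹ · (kg⁻¹·m⁻²·s³·A²) · mol⁻¹ · (m⁴·cd⁻²) = kg⁻¹·m²·s³·A²·mol⁻¹·cd⁻³.
The exponent of s is 3.

3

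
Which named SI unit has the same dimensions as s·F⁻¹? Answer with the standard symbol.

F = C/V (capacitance = charge per voltage),
    = A·s/(kg·m²·s⁻³·A⁻¹) (substituting C and V),
    = kg⁻¹·m⁻²·s⁴·A².
So F⁻¹ = kg·m²·s⁻⁴·A⁻².
Combining: s·F⁻¹ = s · (kg·m²·s⁻⁴·A⁻²) = kg·m²·s⁻³·A⁻².
kg·m²·s⁻³·A⁻² is the base-SI form of the ohm.

Ω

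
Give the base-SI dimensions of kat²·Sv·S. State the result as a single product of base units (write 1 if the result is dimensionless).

kat = s⁻¹·mol.
So kat² = s⁻²·mol².
Sv = m²·s⁻².
S = kg⁻¹·m⁻²·s³·A².
Combining: kat²·Sv·S = (s⁻²·mol²) · (m²·s⁻²) · (kg⁻¹·m⁻²·s³·A²) = kg⁻¹·s⁻¹·A²·mol².

kg⁻¹·s⁻¹·A²·mol²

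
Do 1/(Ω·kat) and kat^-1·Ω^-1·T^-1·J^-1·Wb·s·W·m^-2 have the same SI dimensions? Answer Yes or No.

Yes

Left side:
  Ω = kg·m²·s⁻³·A⁻².
  So Ω⁻¹ = kg⁻¹·m⁻²·s³·A².
  kat = s⁻¹·mol.
  So kat⁻¹ = s·mol⁻¹.
  Combining: Ω⁻¹·kat⁻¹ = (kg⁻¹·m⁻²·s³·A²) · (s·mol⁻¹) = kg⁻¹·m⁻²·s⁴·A²·mol⁻¹.
Right side:
  kat = mol/s = s⁻¹·mol (catalytic activity).
  So kat⁻¹ = s·mol⁻¹.
  Ω = V/A (resistance = voltage per current),
      = kg·m²·s⁻³·A⁻².
  So Ω⁻¹ = kg⁻¹·m⁻²·s³·A².
  T = Wb/m² (flux density = flux per area),
      = kg·s⁻²·A⁻¹.
  So T⁻¹ = kg⁻¹·s²·A.
  J = N·m (work = force × distance),
      = kg·m²·s⁻².
  So J⁻¹ = kg⁻¹·m⁻²·s².
  Wb = V·s (flux: a volt is a weber per second),
      = kg·m²·s⁻²·A⁻¹.
  W = J/s (power = energy per time),
      = kg·m²·s⁻³.
  Combining: kat⁻¹·Ω⁻¹·T⁻¹·J⁻¹·Wb·s·W·m⁻² = (s·mol⁻¹) · (kg⁻¹·m⁻²·s³·A²) · (kg⁻¹·s²·A) · (kg⁻¹·m⁻²·s²) · (kg·m²·s⁻²·A⁻¹) · s · (kg·m²·s⁻³) · m⁻² = kg⁻¹·m⁻²·s⁴·A²·mol⁻¹.
Both reduce to kg⁻¹·m⁻²·s⁴·A²·mol⁻¹.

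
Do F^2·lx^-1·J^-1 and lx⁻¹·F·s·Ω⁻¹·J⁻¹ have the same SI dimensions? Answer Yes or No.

Left side:
  F = kg⁻¹·m⁻²·s⁴·A².
  So F² = kg⁻²·m⁻⁴·s⁸·A⁴.
  lx = m⁻²·cd.
  So lx⁻¹ = m²·cd⁻¹.
  J = kg·m²·s⁻².
  So J⁻¹ = kg⁻¹·m⁻²·s².
  Combining: F²·lx⁻¹·J⁻¹ = (kg⁻²·m⁻⁴·s⁸·A⁴) · (m²·cd⁻¹) · (kg⁻¹·m⁻²·s²) = kg⁻³·m⁻⁴·s¹⁰·A⁴·cd⁻¹.
Right side:
  lx = lm/m² (illuminance = luminous flux per area),
      = m⁻²·cd.
  So lx⁻¹ = m²·cd⁻¹.
  F = C/V (capacitance = charge per voltage),
      = A·s/(kg·m²·s⁻³·A⁻¹) (substituting C and V),
      = kg⁻¹·m⁻²·s⁴·A².
  Ω = V/A (resistance = voltage per current),
      = kg·m²·s⁻³·A⁻².
  So Ω⁻¹ = kg⁻¹·m⁻²·s³·A².
  J = N·m (work = force × distance),
      = kg·m²·s⁻².
  So J⁻¹ = kg⁻¹·m⁻²·s².
  Combining: lx⁻¹·F·s·Ω⁻¹·J⁻¹ = (m²·cd⁻¹) · (kg⁻¹·m⁻²·s⁴·A²) · s · (kg⁻¹·m⁻²·s³·A²) · (kg⁻¹·m⁻²·s²) = kg⁻³·m⁻⁴·s¹⁰·A⁴·cd⁻¹.
Both reduce to kg⁻³·m⁻⁴·s¹⁰·A⁴·cd⁻¹.

Yes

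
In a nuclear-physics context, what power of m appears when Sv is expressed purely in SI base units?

2

Sv = J/kg (equivalent dose = energy per mass),
    = m²·s⁻².
The exponent of m is 2.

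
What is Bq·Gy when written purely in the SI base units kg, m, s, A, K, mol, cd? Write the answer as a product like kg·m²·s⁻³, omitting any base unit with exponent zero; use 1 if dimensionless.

Bq = s⁻¹.
Gy = m²·s⁻².
Combining: Bq·Gy = s⁻¹ · (m²·s⁻²) = m²·s⁻³.

m²·s⁻³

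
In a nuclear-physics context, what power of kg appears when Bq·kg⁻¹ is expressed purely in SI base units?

-1

Bq = s⁻¹.
Combining: Bq·kg⁻¹ = s⁻¹ · kg⁻¹ = kg⁻¹·s⁻¹.
The exponent of kg is -1.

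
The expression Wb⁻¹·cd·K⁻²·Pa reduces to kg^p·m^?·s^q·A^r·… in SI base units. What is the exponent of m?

Wb = V·s (flux: a volt is a weber per second),
    = kg·m²·s⁻²·A⁻¹.
So Wb⁻¹ = kg⁻¹·m⁻²·s²·A.
Pa = N/m² (pressure = force per area),
    = kg·m⁻¹·s⁻².
Combining: Wb⁻¹·cd·K⁻²·Pa = (kg⁻¹·m⁻²·s²·A) · cd · K⁻² · (kg·m⁻¹·s⁻²) = m⁻³·A·K⁻²·cd.
The exponent of m is -3.

-3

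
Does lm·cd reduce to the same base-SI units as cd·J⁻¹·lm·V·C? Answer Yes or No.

Yes

Left side:
  lm = cd·sr = cd (luminous flux; sr is dimensionless).
  Combining: lm·cd = cd · cd = cd².
Right side:
  J = N·m (work = force × distance),
      = kg·m²·s⁻².
  So J⁻¹ = kg⁻¹·m⁻²·s².
  lm = cd·sr = cd (luminous flux; sr is dimensionless).
  V = W/A (potential = power per current),
      = kg·m²·s⁻³·A⁻¹.
  C = A·s = s·A (charge = current × time).
  Combining: cd·J⁻¹·lm·V·C = cd · (kg⁻¹·m⁻²·s²) · cd · (kg·m²·s⁻³·A⁻¹) · (s·A) = cd².
Both reduce to cd².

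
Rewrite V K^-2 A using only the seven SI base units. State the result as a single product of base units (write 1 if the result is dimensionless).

V = kg·m²·s⁻³·A⁻¹.
Combining: V·K⁻²·A = (kg·m²·s⁻³·A⁻¹) · K⁻² · A = kg·m²·s⁻³·K⁻².

kg·m²·s⁻³·K⁻²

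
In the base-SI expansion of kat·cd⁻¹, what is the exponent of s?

kat = mol/s = s⁻¹·mol (catalytic activity).
Combining: kat·cd⁻¹ = (s⁻¹·mol) · cd⁻¹ = s⁻¹·mol·cd⁻¹.
The exponent of s is -1.

-1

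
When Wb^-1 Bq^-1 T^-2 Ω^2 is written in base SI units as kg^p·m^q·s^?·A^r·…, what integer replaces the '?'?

Wb = V·s (flux: a volt is a weber per second),
    = kg·m²·s⁻²·A⁻¹.
So Wb⁻¹ = kg⁻¹·m⁻²·s²·A.
Bq = 1/s = s⁻¹ (activity is decays per second).
So Bq⁻¹ = s.
T = Wb/m² (flux density = flux per area),
    = kg·s⁻²·A⁻¹.
So T⁻² = kg⁻²·s⁴·A².
Ω = V/A (resistance = voltage per current),
    = kg·m²·s⁻³·A⁻².
So Ω² = kg²·m⁴·s⁻⁶·A⁻⁴.
Combining: Wb⁻¹·Bq⁻¹·T⁻²·Ω² = (kg⁻¹·m⁻²·s²·A) · s · (kg⁻²·s⁴·A²) · (kg²·m⁴·s⁻⁶·A⁻⁴) = kg⁻¹·m²·s·A⁻¹.
The exponent of s is 1.

1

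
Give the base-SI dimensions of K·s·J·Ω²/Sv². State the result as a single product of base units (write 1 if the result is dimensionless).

J = N·m (work = force × distance),
    = kg·m²·s⁻².
Ω = V/A (resistance = voltage per current),
    = kg·m²·s⁻³·A⁻².
So Ω² = kg²·m⁴·s⁻⁶·A⁻⁴.
Sv = J/kg (equivalent dose = energy per mass),
    = m²·s⁻².
So Sv⁻² = m⁻⁴·s⁴.
Combining: K·s·J·Ω²·Sv⁻² = K · s · (kg·m²·s⁻²) · (kg²·m⁴·s⁻⁶·A⁻⁴) · (m⁻⁴·s⁴) = kg³·m²·s⁻³·A⁻⁴·K.

kg³·m²·s⁻³·A⁻⁴·K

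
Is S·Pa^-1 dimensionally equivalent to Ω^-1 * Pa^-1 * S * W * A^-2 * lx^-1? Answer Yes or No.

No

Left side:
  S = 1/Ω (conductance is reciprocal resistance),
      = kg⁻¹·m⁻²·s³·A².
  Pa = N/m² (pressure = force per area),
      = kg·m⁻¹·s⁻².
  So Pa⁻¹ = kg⁻¹·m·s².
  Combining: S·Pa⁻¹ = (kg⁻¹·m⁻²·s³·A²) · (kg⁻¹·m·s²) = kg⁻²·m⁻¹·s⁵·A².
Right side:
  Ω = V/A (resistance = voltage per current),
      = kg·m²·s⁻³·A⁻².
  So Ω⁻¹ = kg⁻¹·m⁻²·s³·A².
  Pa = N/m² (pressure = force per area),
      = kg·m⁻¹·s⁻².
  So Pa⁻¹ = kg⁻¹·m·s².
  S = 1/Ω (conductance is reciprocal resistance),
      = kg⁻¹·m⁻²·s³·A².
  W = J/s (power = energy per time),
      = kg·m²·s⁻³.
  lx = lm/m² (illuminance = luminous flux per area),
      = m⁻²·cd.
  So lx⁻¹ = m²·cd⁻¹.
  Combining: Ω⁻¹·Pa⁻¹·S·W·A⁻²·lx⁻¹ = (kg⁻¹·m⁻²·s³·A²) · (kg⁻¹·m·s²) · (kg⁻¹·m⁻²·s³·A²) · (kg·m²·s⁻³) · A⁻² · (m²·cd⁻¹) = kg⁻²·m·s⁵·A²·cd⁻¹.
Left is kg⁻²·m⁻¹·s⁵·A²; right is kg⁻²·m·s⁵·A²·cd⁻¹ — different.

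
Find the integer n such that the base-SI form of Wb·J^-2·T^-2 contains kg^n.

-3

Wb = V·s (flux: a volt is a weber per second),
    = kg·m²·s⁻²·A⁻¹.
J = N·m (work = force × distance),
    = kg·m²·s⁻².
So J⁻² = kg⁻²·m⁻⁴·s⁴.
T = Wb/m² (flux density = flux per area),
    = kg·s⁻²·A⁻¹.
So T⁻² = kg⁻²·s⁴·A².
Combining: Wb·J⁻²·T⁻² = (kg·m²·s⁻²·A⁻¹) · (kg⁻²·m⁻⁴·s⁴) · (kg⁻²·s⁴·A²) = kg⁻³·m⁻²·s⁶·A.
The exponent of kg is -3.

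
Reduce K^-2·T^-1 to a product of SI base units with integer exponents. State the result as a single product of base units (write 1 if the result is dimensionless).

T = Wb/m² (flux density = flux per area),
    = kg·s⁻²·A⁻¹.
So T⁻¹ = kg⁻¹·s²·A.
Combining: K⁻²·T⁻¹ = K⁻² · (kg⁻¹·s²·A) = kg⁻¹·s²·A·K⁻².

kg⁻¹·s²·A·K⁻²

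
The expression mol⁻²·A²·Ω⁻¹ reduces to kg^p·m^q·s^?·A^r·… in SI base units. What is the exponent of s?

Ω = V/A (resistance = voltage per current),
    = kg·m²·s⁻³·A⁻².
So Ω⁻¹ = kg⁻¹·m⁻²·s³·A².
Combining: mol⁻²·A²·Ω⁻¹ = mol⁻² · A² · (kg⁻¹·m⁻²·s³·A²) = kg⁻¹·m⁻²·s³·A⁴·mol⁻².
The exponent of s is 3.

3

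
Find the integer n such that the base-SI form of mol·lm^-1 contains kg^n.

lm = cd·sr = cd (luminous flux; sr is dimensionless).
So lm⁻¹ = cd⁻¹.
Combining: mol·lm⁻¹ = mol · cd⁻¹ = mol·cd⁻¹.
The exponent of kg is 0.

0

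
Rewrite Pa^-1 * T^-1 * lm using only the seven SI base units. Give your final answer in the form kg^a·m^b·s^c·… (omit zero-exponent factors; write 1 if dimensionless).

kg⁻²·m·s⁴·A·cd

Pa = N/m² (pressure = force per area),
    = kg·m⁻¹·s⁻².
So Pa⁻¹ = kg⁻¹·m·s².
T = Wb/m² (flux density = flux per area),
    = kg·s⁻²·A⁻¹.
So T⁻¹ = kg⁻¹·s²·A.
lm = cd·sr = cd (luminous flux; sr is dimensionless).
Combining: Pa⁻¹·T⁻¹·lm = (kg⁻¹·m·s²) · (kg⁻¹·s²·A) · cd = kg⁻²·m·s⁴·A·cd.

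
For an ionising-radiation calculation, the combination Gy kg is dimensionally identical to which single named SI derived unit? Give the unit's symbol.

Gy = J/kg (absorbed dose = energy per mass),
    = m²·s⁻².
Combining: Gy·kg = (m²·s⁻²) · kg = kg·m²·s⁻².
kg·m²·s⁻² is the base-SI form of the joule.

J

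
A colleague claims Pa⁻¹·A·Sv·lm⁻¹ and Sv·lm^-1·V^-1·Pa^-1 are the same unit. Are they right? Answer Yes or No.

Left side:
  Pa = N/m² (pressure = force per area),
      = kg·m⁻¹·s⁻².
  So Pa⁻¹ = kg⁻¹·m·s².
  Sv = J/kg (equivalent dose = energy per mass),
      = m²·s⁻².
  lm = cd·sr = cd (luminous flux; sr is dimensionless).
  So lm⁻¹ = cd⁻¹.
  Combining: Pa⁻¹·A·Sv·lm⁻¹ = (kg⁻¹·m·s²) · A · (m²·s⁻²) · cd⁻¹ = kg⁻¹·m³·A·cd⁻¹.
Right side:
  Sv = J/kg (equivalent dose = energy per mass),
      = m²·s⁻².
  lm = cd·sr = cd (luminous flux; sr is dimensionless).
  So lm⁻¹ = cd⁻¹.
  V = W/A (potential = power per current),
      = kg·m²·s⁻³·A⁻¹.
  So V⁻¹ = kg⁻¹·m⁻²·s³·A.
  Pa = N/m² (pressure = force per area),
      = kg·m⁻¹·s⁻².
  So Pa⁻¹ = kg⁻¹·m·s².
  Combining: Sv·lm⁻¹·V⁻¹·Pa⁻¹ = (m²·s⁻²) · cd⁻¹ · (kg⁻¹·m⁻²·s³·A) · (kg⁻¹·m·s²) = kg⁻²·m·s³·A·cd⁻¹.
Left is kg⁻¹·m³·A·cd⁻¹; right is kg⁻²·m·s³·A·cd⁻¹ — different.

No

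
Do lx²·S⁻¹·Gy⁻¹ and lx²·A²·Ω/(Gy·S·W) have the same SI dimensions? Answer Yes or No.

Yes

Left side:
  lx = m⁻²·cd.
  So lx² = m⁻⁴·cd².
  S = kg⁻¹·m⁻²·s³·A².
  So S⁻¹ = kg·m²·s⁻³·A⁻².
  Gy = m²·s⁻².
  So Gy⁻¹ = m⁻²·s².
  Combining: lx²·S⁻¹·Gy⁻¹ = (m⁻⁴·cd²) · (kg·m²·s⁻³·A⁻²) · (m⁻²·s²) = kg·m⁻⁴·s⁻¹·A⁻²·cd².
Right side:
  lx = m⁻²·cd.
  So lx² = m⁻⁴·cd².
  Gy = m²·s⁻².
  So Gy⁻¹ = m⁻²·s².
  S = kg⁻¹·m⁻²·s³·A².
  So S⁻¹ = kg·m²·s⁻³·A⁻².
  Ω = kg·m²·s⁻³·A⁻².
  W = kg·m²·s⁻³.
  So W⁻¹ = kg⁻¹·m⁻²·s³.
  Combining: lx²·Gy⁻¹·S⁻¹·A²·Ω·W⁻¹ = (m⁻⁴·cd²) · (m⁻²·s²) · (kg·m²·s⁻³·A⁻²) · A² · (kg·m²·s⁻³·A⁻²) · (kg⁻¹·m⁻²·s³) = kg·m⁻⁴·s⁻¹·A⁻²·cd².
Both reduce to kg·m⁻⁴·s⁻¹·A⁻²·cd².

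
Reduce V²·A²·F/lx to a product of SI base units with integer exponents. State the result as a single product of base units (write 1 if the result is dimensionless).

V = kg·m²·s⁻³·A⁻¹.
So V² = kg²·m⁴·s⁻⁶·A⁻².
F = kg⁻¹·m⁻²·s⁴·A².
lx = m⁻²·cd.
So lx⁻¹ = m²·cd⁻¹.
Combining: V²·A²·F·lx⁻¹ = (kg²·m⁴·s⁻⁶·A⁻²) · A² · (kg⁻¹·m⁻²·s⁴·A²) · (m²·cd⁻¹) = kg·m⁴·s⁻²·A²·cd⁻¹.

kg·m⁴·s⁻²·A²·cd⁻¹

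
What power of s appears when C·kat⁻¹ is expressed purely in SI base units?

2

C = s·A.
kat = s⁻¹·mol.
So kat⁻¹ = s·mol⁻¹.
Combining: C·kat⁻¹ = (s·A) · (s·mol⁻¹) = s²·A·mol⁻¹.
The exponent of s is 2.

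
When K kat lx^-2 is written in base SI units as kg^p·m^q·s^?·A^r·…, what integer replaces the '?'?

kat = s⁻¹·mol.
lx = m⁻²·cd.
So lx⁻² = m⁴·cd⁻².
Combining: K·kat·lx⁻² = K · (s⁻¹·mol) · (m⁴·cd⁻²) = m⁴·s⁻¹·K·mol·cd⁻².
The exponent of s is -1.

-1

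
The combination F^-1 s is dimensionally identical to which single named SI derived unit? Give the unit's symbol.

Ω

F = kg⁻¹·m⁻²·s⁴·A².
So F⁻¹ = kg·m²·s⁻⁴·A⁻².
Combining: F⁻¹·s = (kg·m²·s⁻⁴·A⁻²) · s = kg·m²·s⁻³·A⁻².
kg·m²·s⁻³·A⁻² is the base-SI form of the ohm.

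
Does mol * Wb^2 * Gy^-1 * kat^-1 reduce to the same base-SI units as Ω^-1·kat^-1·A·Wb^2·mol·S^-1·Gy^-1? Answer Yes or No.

No

Left side:
  Wb = kg·m²·s⁻²·A⁻¹.
  So Wb² = kg²·m⁴·s⁻⁴·A⁻².
  Gy = m²·s⁻².
  So Gy⁻¹ = m⁻²·s².
  kat = s⁻¹·mol.
  So kat⁻¹ = s·mol⁻¹.
  Combining: mol·Wb²·Gy⁻¹·kat⁻¹ = mol · (kg²·m⁴·s⁻⁴·A⁻²) · (m⁻²·s²) · (s·mol⁻¹) = kg²·m²·s⁻¹·A⁻².
Right side:
  Ω = V/A (resistance = voltage per current),
      = kg·m²·s⁻³·A⁻².
  So Ω⁻¹ = kg⁻¹·m⁻²·s³·A².
  kat = mol/s = s⁻¹·mol (catalytic activity).
  So kat⁻¹ = s·mol⁻¹.
  Wb = V·s (flux: a volt is a weber per second),
      = kg·m²·s⁻²·A⁻¹.
  So Wb² = kg²·m⁴·s⁻⁴·A⁻².
  S = 1/Ω (conductance is reciprocal resistance),
      = kg⁻¹·m⁻²·s³·A².
  So S⁻¹ = kg·m²·s⁻³·A⁻².
  Gy = J/kg (absorbed dose = energy per mass),
      = m²·s⁻².
  So Gy⁻¹ = m⁻²·s².
  Combining: Ω⁻¹·kat⁻¹·A·Wb²·mol·S⁻¹·Gy⁻¹ = (kg⁻¹·m⁻²·s³·A²) · (s·mol⁻¹) · A · (kg²·m⁴·s⁻⁴·A⁻²) · mol · (kg·m²·s⁻³·A⁻²) · (m⁻²·s²) = kg²·m²·s⁻¹·A⁻¹.
Left is kg²·m²·s⁻¹·A⁻²; right is kg²·m²·s⁻¹·A⁻¹ — different.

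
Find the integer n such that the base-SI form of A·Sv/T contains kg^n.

-1

T = Wb/m² (flux density = flux per area),
    = kg·s⁻²·A⁻¹.
So T⁻¹ = kg⁻¹·s²·A.
Sv = J/kg (equivalent dose = energy per mass),
    = m²·s⁻².
Combining: A·T⁻¹·Sv = A · (kg⁻¹·s²·A) · (m²·s⁻²) = kg⁻¹·m²·A².
The exponent of kg is -1.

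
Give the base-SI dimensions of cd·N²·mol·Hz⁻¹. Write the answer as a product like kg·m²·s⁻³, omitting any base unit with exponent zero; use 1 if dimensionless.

kg²·m²·s⁻³·mol·cd

N = kg·m/s² = kg·m·s⁻² (force = mass × acceleration).
So N² = kg²·m²·s⁻⁴.
Hz = 1/s = s⁻¹ (frequency is cycles per second).
So Hz⁻¹ = s.
Combining: cd·N²·mol·Hz⁻¹ = cd · (kg²·m²·s⁻⁴) · mol · s = kg²·m²·s⁻³·mol·cd.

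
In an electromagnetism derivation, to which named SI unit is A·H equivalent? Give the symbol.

H = Wb/A (inductance = flux per current),
    = kg·m²·s⁻²·A⁻².
Combining: A·H = A · (kg·m²·s⁻²·A⁻²) = kg·m²·s⁻²·A⁻¹.
kg·m²·s⁻²·A⁻¹ is the base-SI form of the weber.

Wb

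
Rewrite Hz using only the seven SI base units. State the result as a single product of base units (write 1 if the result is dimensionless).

s⁻¹

Hz = 1/s = s⁻¹ (frequency is cycles per second).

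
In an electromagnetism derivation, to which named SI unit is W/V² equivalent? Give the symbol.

V = W/A (potential = power per current),
    = kg·m²·s⁻³·A⁻¹.
So V⁻² = kg⁻²·m⁻⁴·s⁶·A².
W = J/s (power = energy per time),
    = kg·m²·s⁻³.
Combining: V⁻²·W = (kg⁻²·m⁻⁴·s⁶·A²) · (kg·m²·s⁻³) = kg⁻¹·m⁻²·s³·A².
kg⁻¹·m⁻²·s³·A² is the base-SI form of the siemens.

S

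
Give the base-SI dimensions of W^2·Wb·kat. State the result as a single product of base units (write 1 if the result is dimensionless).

W = J/s (power = energy per time),
    = kg·m²·s⁻³.
So W² = kg²·m⁴·s⁻⁶.
Wb = V·s (flux: a volt is a weber per second),
    = kg·m²·s⁻²·A⁻¹.
kat = mol/s = s⁻¹·mol (catalytic activity).
Combining: W²·Wb·kat = (kg²·m⁴·s⁻⁶) · (kg·m²·s⁻²·A⁻¹) · (s⁻¹·mol) = kg³·m⁶·s⁻⁹·A⁻¹·mol.

kg³·m⁶·s⁻⁹·A⁻¹·mol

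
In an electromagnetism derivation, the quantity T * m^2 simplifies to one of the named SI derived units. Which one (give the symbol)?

Wb

T = Wb/m² (flux density = flux per area),
    = kg·s⁻²·A⁻¹.
Combining: T·m² = (kg·s⁻²·A⁻¹) · m² = kg·m²·s⁻²·A⁻¹.
kg·m²·s⁻²·A⁻¹ is the base-SI form of the weber.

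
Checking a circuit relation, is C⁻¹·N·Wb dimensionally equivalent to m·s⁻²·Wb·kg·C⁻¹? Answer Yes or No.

Left side:
  C = A·s = s·A (charge = current × time).
  So C⁻¹ = s⁻¹·A⁻¹.
  N = kg·m/s² = kg·m·s⁻² (force = mass × acceleration).
  Wb = V·s (flux: a volt is a weber per second),
      = kg·m²·s⁻²·A⁻¹.
  Combining: C⁻¹·N·Wb = (s⁻¹·A⁻¹) · (kg·m·s⁻²) · (kg·m²·s⁻²·A⁻¹) = kg²·m³·s⁻⁵·A⁻².
Right side:
  Wb = kg·m²·s⁻²·A⁻¹.
  C = s·A.
  So C⁻¹ = s⁻¹·A⁻¹.
  Combining: m·s⁻²·Wb·kg·C⁻¹ = m · s⁻² · (kg·m²·s⁻²·A⁻¹) · kg · (s⁻¹·A⁻¹) = kg²·m³·s⁻⁵·A⁻².
Both reduce to kg²·m³·s⁻⁵·A⁻².

Yes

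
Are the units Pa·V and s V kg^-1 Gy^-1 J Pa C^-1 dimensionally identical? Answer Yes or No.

Left side:
  Pa = N/m² (pressure = force per area),
      = kg·m⁻¹·s⁻².
  V = W/A (potential = power per current),
      = kg·m²·s⁻³·A⁻¹.
  Combining: Pa·V = (kg·m⁻¹·s⁻²) · (kg·m²·s⁻³·A⁻¹) = kg²·m·s⁻⁵·A⁻¹.
Right side:
  V = W/A (potential = power per current),
      = kg·m²·s⁻³·A⁻¹.
  Gy = J/kg (absorbed dose = energy per mass),
      = m²·s⁻².
  So Gy⁻¹ = m⁻²·s².
  J = N·m (work = force × distance),
      = kg·m²·s⁻².
  Pa = N/m² (pressure = force per area),
      = kg·m⁻¹·s⁻².
  C = A·s = s·A (charge = current × time).
  So C⁻¹ = s⁻¹·A⁻¹.
  Combining: s·V·kg⁻¹·Gy⁻¹·J·Pa·C⁻¹ = s · (kg·m²·s⁻³·A⁻¹) · kg⁻¹ · (m⁻²·s²) · (kg·m²·s⁻²) · (kg·m⁻¹·s⁻²) · (s⁻¹·A⁻¹) = kg²·m·s⁻⁵·A⁻².
Left is kg²·m·s⁻⁵·A⁻¹; right is kg²·m·s⁻⁵·A⁻² — different.

No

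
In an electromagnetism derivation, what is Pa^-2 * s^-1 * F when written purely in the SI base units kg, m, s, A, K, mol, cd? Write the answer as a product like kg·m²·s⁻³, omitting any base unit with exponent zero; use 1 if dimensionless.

Pa = kg·m⁻¹·s⁻².
So Pa⁻² = kg⁻²·m²·s⁴.
F = kg⁻¹·m⁻²·s⁴·A².
Combining: Pa⁻²·s⁻¹·F = (kg⁻²·m²·s⁴) · s⁻¹ · (kg⁻¹·m⁻²·s⁴·A²) = kg⁻³·s⁷·A².

kg⁻³·s⁷·A²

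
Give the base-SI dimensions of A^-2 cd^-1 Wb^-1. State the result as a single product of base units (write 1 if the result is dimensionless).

Wb = V·s (flux: a volt is a weber per second),
    = kg·m²·s⁻²·A⁻¹.
So Wb⁻¹ = kg⁻¹·m⁻²·s²·A.
Combining: A⁻²·cd⁻¹·Wb⁻¹ = A⁻² · cd⁻¹ · (kg⁻¹·m⁻²·s²·A) = kg⁻¹·m⁻²·s²·A⁻¹·cd⁻¹.

kg⁻¹·m⁻²·s²·A⁻¹·cd⁻¹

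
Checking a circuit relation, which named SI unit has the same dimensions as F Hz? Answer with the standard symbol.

S

F = C/V (capacitance = charge per voltage),
    = A·s/(kg·m²·s⁻³·A⁻¹) (substituting C and V),
    = kg⁻¹·m⁻²·s⁴·A².
Hz = 1/s = s⁻¹ (frequency is cycles per second).
Combining: F·Hz = (kg⁻¹·m⁻²·s⁴·A²) · s⁻¹ = kg⁻¹·m⁻²·s³·A².
kg⁻¹·m⁻²·s³·A² is the base-SI form of the siemens.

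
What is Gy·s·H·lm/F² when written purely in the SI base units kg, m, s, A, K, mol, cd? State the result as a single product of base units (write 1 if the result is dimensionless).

kg³·m⁸·s⁻¹¹·A⁻⁶·cd

Gy = J/kg (absorbed dose = energy per mass),
    = m²·s⁻².
F = C/V (capacitance = charge per voltage),
    = A·s/(kg·m²·s⁻³·A⁻¹) (substituting C and V),
    = kg⁻¹·m⁻²·s⁴·A².
So F⁻² = kg²·m⁴·s⁻⁸·A⁻⁴.
H = Wb/A (inductance = flux per current),
    = kg·m²·s⁻²·A⁻².
lm = cd·sr = cd (luminous flux; sr is dimensionless).
Combining: Gy·s·F⁻²·H·lm = (m²·s⁻²) · s · (kg²·m⁴·s⁻⁸·A⁻⁴) · (kg·m²·s⁻²·A⁻²) · cd = kg³·m⁸·s⁻¹¹·A⁻⁶·cd.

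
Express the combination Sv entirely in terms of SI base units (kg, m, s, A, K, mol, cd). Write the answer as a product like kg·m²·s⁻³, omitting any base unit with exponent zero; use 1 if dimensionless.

m²·s⁻²

Sv = m²·s⁻².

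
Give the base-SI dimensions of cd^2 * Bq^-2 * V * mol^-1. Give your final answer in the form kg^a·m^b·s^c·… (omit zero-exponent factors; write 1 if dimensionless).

kg·m²·s⁻¹·A⁻¹·mol⁻¹·cd²

Bq = 1/s = s⁻¹ (activity is decays per second).
So Bq⁻² = s².
V = W/A (potential = power per current),
    = kg·m²·s⁻³·A⁻¹.
Combining: cd²·Bq⁻²·V·mol⁻¹ = cd² · s² · (kg·m²·s⁻³·A⁻¹) · mol⁻¹ = kg·m²·s⁻¹·A⁻¹·mol⁻¹·cd².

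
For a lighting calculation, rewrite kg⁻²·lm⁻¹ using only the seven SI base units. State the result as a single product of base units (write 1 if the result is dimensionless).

kg⁻²·cd⁻¹

lm = cd·sr = cd (luminous flux; sr is dimensionless).
So lm⁻¹ = cd⁻¹.
Combining: kg⁻²·lm⁻¹ = kg⁻² · cd⁻¹ = kg⁻²·cd⁻¹.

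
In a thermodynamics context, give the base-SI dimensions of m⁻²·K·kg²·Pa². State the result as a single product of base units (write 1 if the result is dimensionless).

Pa = N/m² (pressure = force per area),
    = kg·m⁻¹·s⁻².
So Pa² = kg²·m⁻²·s⁻⁴.
Combining: m⁻²·K·kg²·Pa² = m⁻² · K · kg² · (kg²·m⁻²·s⁻⁴) = kg⁴·m⁻⁴·s⁻⁴·K.

kg⁴·m⁻⁴·s⁻⁴·K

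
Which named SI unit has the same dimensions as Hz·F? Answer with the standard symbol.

Hz = 1/s = s⁻¹ (frequency is cycles per second).
F = C/V (capacitance = charge per voltage),
    = A·s/(kg·m²·s⁻³·A⁻¹) (substituting C and V),
    = kg⁻¹·m⁻²·s⁴·A².
Combining: Hz·F = s⁻¹ · (kg⁻¹·m⁻²·s⁴·A²) = kg⁻¹·m⁻²·s³·A².
kg⁻¹·m⁻²·s³·A² is the base-SI form of the siemens.

S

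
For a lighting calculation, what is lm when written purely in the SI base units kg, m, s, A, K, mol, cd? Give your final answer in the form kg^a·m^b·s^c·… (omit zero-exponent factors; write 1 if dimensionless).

lm = cd.

cd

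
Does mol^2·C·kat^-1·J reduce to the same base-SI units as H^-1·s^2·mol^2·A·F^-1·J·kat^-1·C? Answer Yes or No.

Left side:
  C = s·A.
  kat = s⁻¹·mol.
  So kat⁻¹ = s·mol⁻¹.
  J = kg·m²·s⁻².
  Combining: mol²·C·kat⁻¹·J = mol² · (s·A) · (s·mol⁻¹) · (kg·m²·s⁻²) = kg·m²·A·mol.
Right side:
  H = Wb/A (inductance = flux per current),
      = kg·m²·s⁻²·A⁻².
  So H⁻¹ = kg⁻¹·m⁻²·s²·A².
  F = C/V (capacitance = charge per voltage),
      = A·s/(kg·m²·s⁻³·A⁻¹) (substituting C and V),
      = kg⁻¹·m⁻²·s⁴·A².
  So F⁻¹ = kg·m²·s⁻⁴·A⁻².
  J = N·m (work = force × distance),
      = kg·m²·s⁻².
  kat = mol/s = s⁻¹·mol (catalytic activity).
  So kat⁻¹ = s·mol⁻¹.
  C = A·s = s·A (charge = current × time).
  Combining: H⁻¹·s²·mol²·A·F⁻¹·J·kat⁻¹·C = (kg⁻¹·m⁻²·s²·A²) · s² · mol² · A · (kg·m²·s⁻⁴·A⁻²) · (kg·m²·s⁻²) · (s·mol⁻¹) · (s·A) = kg·m²·A²·mol.
Left is kg·m²·A·mol; right is kg·m²·A²·mol — different.

No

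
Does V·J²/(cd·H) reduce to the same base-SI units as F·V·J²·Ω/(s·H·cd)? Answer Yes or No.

Left side:
  V = kg·m²·s⁻³·A⁻¹.
  J = kg·m²·s⁻².
  So J² = kg²·m⁴·s⁻⁴.
  H = kg·m²·s⁻²·A⁻².
  So H⁻¹ = kg⁻¹·m⁻²·s²·A².
  Combining: V·cd⁻¹·J²·H⁻¹ = (kg·m²·s⁻³·A⁻¹) · cd⁻¹ · (kg²·m⁴·s⁻⁴) · (kg⁻¹·m⁻²·s²·A²) = kg²·m⁴·s⁻⁵·A·cd⁻¹.
Right side:
  H = Wb/A (inductance = flux per current),
      = kg·m²·s⁻²·A⁻².
  So H⁻¹ = kg⁻¹·m⁻²·s²·A².
  F = C/V (capacitance = charge per voltage),
      = A·s/(kg·m²·s⁻³·A⁻¹) (substituting C and V),
      = kg⁻¹·m⁻²·s⁴·A².
  V = W/A (potential = power per current),
      = kg·m²·s⁻³·A⁻¹.
  J = N·m (work = force × distance),
      = kg·m²·s⁻².
  So J² = kg²·m⁴·s⁻⁴.
  Ω = V/A (resistance = voltage per current),
      = kg·m²·s⁻³·A⁻².
  Combining: s⁻¹·H⁻¹·F·V·J²·Ω·cd⁻¹ = s⁻¹ · (kg⁻¹·m⁻²·s²·A²) · (kg⁻¹·m⁻²·s⁴·A²) · (kg·m²·s⁻³·A⁻¹) · (kg²·m⁴·s⁻⁴) · (kg·m²·s⁻³·A⁻²) · cd⁻¹ = kg²·m⁴·s⁻⁵·A·cd⁻¹.
Both reduce to kg²·m⁴·s⁻⁵·A·cd⁻¹.

Yes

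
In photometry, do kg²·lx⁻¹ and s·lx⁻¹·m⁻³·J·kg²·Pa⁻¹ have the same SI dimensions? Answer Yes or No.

Left side:
  lx = lm/m² (illuminance = luminous flux per area),
      = m⁻²·cd.
  So lx⁻¹ = m²·cd⁻¹.
  Combining: kg²·lx⁻¹ = kg² · (m²·cd⁻¹) = kg²·m²·cd⁻¹.
Right side:
  lx = lm/m² (illuminance = luminous flux per area),
      = m⁻²·cd.
  So lx⁻¹ = m²·cd⁻¹.
  J = N·m (work = force × distance),
      = kg·m²·s⁻².
  Pa = N/m² (pressure = force per area),
      = kg·m⁻¹·s⁻².
  So Pa⁻¹ = kg⁻¹·m·s².
  Combining: s·lx⁻¹·m⁻³·J·kg²·Pa⁻¹ = s · (m²·cd⁻¹) · m⁻³ · (kg·m²·s⁻²) · kg² · (kg⁻¹·m·s²) = kg²·m²·s·cd⁻¹.
Left is kg²·m²·cd⁻¹; right is kg²·m²·s·cd⁻¹ — different.

No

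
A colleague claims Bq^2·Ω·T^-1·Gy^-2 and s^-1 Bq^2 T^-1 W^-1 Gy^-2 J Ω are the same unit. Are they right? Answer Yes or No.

Yes

Left side:
  Bq = s⁻¹.
  So Bq² = s⁻².
  Ω = kg·m²·s⁻³·A⁻².
  T = kg·s⁻²·A⁻¹.
  So T⁻¹ = kg⁻¹·s²·A.
  Gy = m²·s⁻².
  So Gy⁻² = m⁻⁴·s⁴.
  Combining: Bq²·Ω·T⁻¹·Gy⁻² = s⁻² · (kg·m²·s⁻³·A⁻²) · (kg⁻¹·s²·A) · (m⁻⁴·s⁴) = m⁻²·s·A⁻¹.
Right side:
  Bq = s⁻¹.
  So Bq² = s⁻².
  T = kg·s⁻²·A⁻¹.
  So T⁻¹ = kg⁻¹·s²·A.
  W = kg·m²·s⁻³.
  So W⁻¹ = kg⁻¹·m⁻²·s³.
  Gy = m²·s⁻².
  So Gy⁻² = m⁻⁴·s⁴.
  J = kg·m²·s⁻².
  Ω = kg·m²·s⁻³·A⁻².
  Combining: s⁻¹·Bq²·T⁻¹·W⁻¹·Gy⁻²·J·Ω = s⁻¹ · s⁻² · (kg⁻¹·s²·A) · (kg⁻¹·m⁻²·s³) · (m⁻⁴·s⁴) · (kg·m²·s⁻²) · (kg·m²·s⁻³·A⁻²) = m⁻²·s·A⁻¹.
Both reduce to m⁻²·s·A⁻¹.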